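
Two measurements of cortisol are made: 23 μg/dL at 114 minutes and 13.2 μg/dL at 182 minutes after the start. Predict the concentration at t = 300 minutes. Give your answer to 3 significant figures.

Over Δt = 182 − 114 = 68 minutes, the level fell by a factor of 23/13.2 ≈ 1.7424.
n = log₂(1.7424) ≈ 0.8011 half-lives, so t½ = 68/0.8011 ≈ 84.884 minutes.
From t = 182 to t = 300: 13.2 × (1/2)^((300−182)/84.884) ≈ 5.0362 μg/dL.

5.04 μg/dL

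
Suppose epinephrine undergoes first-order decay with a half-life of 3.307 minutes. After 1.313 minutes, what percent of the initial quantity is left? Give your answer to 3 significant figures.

75.9%

n = 1.313/3.307 ≈ 0.39704 half-lives.
Fraction remaining = (1/2)^0.39704 ≈ 0.75942, i.e. 75.942%.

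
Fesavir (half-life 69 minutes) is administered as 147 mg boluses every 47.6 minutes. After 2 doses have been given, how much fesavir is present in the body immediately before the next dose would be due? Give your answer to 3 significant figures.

148 mg

The 2 doses were given 95.2, 47.6 minutes ago.
Total = 147·(1/2)^(95.2/69) + 147·(1/2)^(47.6/69)
      = 56.492 + 91.128 ≈ 147.62 mg.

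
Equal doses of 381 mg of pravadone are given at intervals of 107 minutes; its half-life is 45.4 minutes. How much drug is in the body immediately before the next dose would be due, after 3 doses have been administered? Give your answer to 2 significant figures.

The 3 doses were given 321, 214, 107 minutes ago.
Total = 381·(1/2)^(321/45.4) + 381·(1/2)^(214/45.4) + 381·(1/2)^(107/45.4)
      = 2.8346 + 14.52 + 74.379 ≈ 91.734 mg.

92 mg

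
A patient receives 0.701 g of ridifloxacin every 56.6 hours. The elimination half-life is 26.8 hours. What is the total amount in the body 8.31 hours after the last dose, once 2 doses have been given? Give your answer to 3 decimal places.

0.696 g

The 2 doses were given 64.91, 8.31 hours ago.
Total = 0.701·(1/2)^(64.91/26.8) + 0.701·(1/2)^(8.31/26.8)
      = 0.1308 + 0.56543 ≈ 0.69623 g.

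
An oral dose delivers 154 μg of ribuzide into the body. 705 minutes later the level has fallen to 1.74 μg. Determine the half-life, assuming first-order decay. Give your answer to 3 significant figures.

109 minutes

A/A₀ = 1.74/154 ≈ 0.011299.
n = log₂(88.506) ≈ 6.4677 half-lives elapsed in 705 minutes.
t½ = 705/6.4677 ≈ 109 minutes.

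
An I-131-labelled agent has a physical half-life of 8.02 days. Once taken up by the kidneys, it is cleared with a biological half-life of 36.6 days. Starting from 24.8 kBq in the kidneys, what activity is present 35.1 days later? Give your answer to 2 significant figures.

1/t_eff = 1/t_phys + 1/t_biol = 1/8.02 + 1/36.6 = 0.15201 per day.
t_eff = 8.02 × 36.6 / (8.02 + 36.6) ≈ 6.5785 days.
Remaining = 24.8 × (1/2)^(35.1/6.5785) = 24.8 × (1/2)^5.3356 ≈ 0.61416 kBq.

0.61 kBq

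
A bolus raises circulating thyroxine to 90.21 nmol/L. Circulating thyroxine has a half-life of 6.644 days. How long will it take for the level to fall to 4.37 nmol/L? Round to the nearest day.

Fraction remaining = 4.37/90.21 ≈ 0.048443.
n = log₂(90.21/4.37) = ln(20.643)/ln 2 ≈ 4.3676 half-lives.
t = n × t½ = 4.3676 × 6.644 ≈ 29.018 days.

29 days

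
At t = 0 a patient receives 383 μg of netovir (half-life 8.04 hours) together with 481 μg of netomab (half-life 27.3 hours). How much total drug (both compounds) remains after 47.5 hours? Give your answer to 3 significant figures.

150 μg

netovir: 383 × (1/2)^(47.5/8.04) = 383 × (1/2)^5.908 ≈ 6.3786 μg.
netomab: 481 × (1/2)^(47.5/27.3) = 481 × (1/2)^1.7399 ≈ 144 μg.
Total = 6.3786 + 144 ≈ 150.38 μg.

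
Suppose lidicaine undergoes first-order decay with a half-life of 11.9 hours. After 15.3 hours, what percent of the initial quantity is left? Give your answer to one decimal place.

n = 15.3/11.9 ≈ 1.2857 half-lives.
Fraction remaining = (1/2)^1.2857 ≈ 0.41017, i.e. 41.017%.

41.0%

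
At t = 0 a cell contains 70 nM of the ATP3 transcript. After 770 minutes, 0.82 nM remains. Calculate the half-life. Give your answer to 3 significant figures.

A/A₀ = 0.82/70 ≈ 0.011714.
n = log₂(85.366) ≈ 6.4156 half-lives elapsed in 770 minutes.
t½ = 770/6.4156 ≈ 120.02 minutes.

120 minutes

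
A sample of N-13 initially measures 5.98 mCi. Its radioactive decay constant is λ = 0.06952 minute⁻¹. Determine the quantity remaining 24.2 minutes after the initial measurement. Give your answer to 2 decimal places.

t½ = ln 2 / λ = 0.69315 / 0.06952 ≈ 9.9705 minutes.
Number of half-lives: n = 24.2/9.9705 ≈ 2.4272.
Remaining = 5.98 × (1/2)^2.4272 = 5.98 × 0.18593 ≈ 1.1119 mCi.

1.11 mCi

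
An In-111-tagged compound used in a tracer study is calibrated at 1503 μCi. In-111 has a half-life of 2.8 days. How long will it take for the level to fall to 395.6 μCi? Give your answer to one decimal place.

5.4 days

Fraction remaining = 395.6/1503 ≈ 0.26321.
n = log₂(1503/395.6) = ln(3.7993)/ln 2 ≈ 1.9257 half-lives.
t = n × t½ = 1.9257 × 2.8 ≈ 5.392 days.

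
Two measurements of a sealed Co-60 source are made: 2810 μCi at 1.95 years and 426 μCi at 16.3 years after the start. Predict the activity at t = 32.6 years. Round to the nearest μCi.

Over Δt = 16.3 − 1.95 = 14.35 years, the level fell by a factor of 2810/426 ≈ 6.5962.
n = log₂(6.5962) ≈ 2.7216 half-lives, so t½ = 14.35/2.7216 ≈ 5.2725 years.
From t = 16.3 to t = 32.6: 426 × (1/2)^((32.6−16.3)/5.2725) ≈ 49.978 μCi.

50 μCi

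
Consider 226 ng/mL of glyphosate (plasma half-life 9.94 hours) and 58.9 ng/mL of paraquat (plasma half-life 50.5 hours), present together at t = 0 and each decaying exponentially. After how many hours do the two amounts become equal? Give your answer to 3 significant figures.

24.0 hours

Set 226·(1/2)^(t/9.94) = 58.9·(1/2)^(t/50.5).
Taking log₂: log₂(226/58.9) = t·(1/9.94 − 1/50.5).
log₂(3.837) = 1.94; 1/9.94 − 1/50.5 = 0.080802.
t = 1.94 / 0.080802 ≈ 24.009 hours.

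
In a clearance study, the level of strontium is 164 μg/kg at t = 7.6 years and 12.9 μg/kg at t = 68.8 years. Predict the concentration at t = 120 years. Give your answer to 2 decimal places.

Over Δt = 68.8 − 7.6 = 61.2 years, the level fell by a factor of 164/12.9 ≈ 12.713.
n = log₂(12.713) ≈ 3.6683 half-lives, so t½ = 61.2/3.6683 ≈ 16.684 years.
From t = 68.8 to t = 120: 12.9 × (1/2)^((120−68.8)/16.684) ≈ 1.5373 μg/kg.

1.54 μg/kg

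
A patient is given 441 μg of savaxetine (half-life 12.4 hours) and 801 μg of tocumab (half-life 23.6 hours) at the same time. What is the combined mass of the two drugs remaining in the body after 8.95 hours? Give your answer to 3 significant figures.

883 μg

savaxetine: 441 × (1/2)^(8.95/12.4) = 441 × (1/2)^0.72177 ≈ 267.4 μg.
tocumab: 801 × (1/2)^(8.95/23.6) = 801 × (1/2)^0.37924 ≈ 615.84 μg.
Total = 267.4 + 615.84 ≈ 883.24 μg.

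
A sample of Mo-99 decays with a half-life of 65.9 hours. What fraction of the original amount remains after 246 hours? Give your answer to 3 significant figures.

0.0752

n = 246/65.9 ≈ 3.7329 half-lives.
Fraction remaining = (1/2)^3.7329 ≈ 0.07521.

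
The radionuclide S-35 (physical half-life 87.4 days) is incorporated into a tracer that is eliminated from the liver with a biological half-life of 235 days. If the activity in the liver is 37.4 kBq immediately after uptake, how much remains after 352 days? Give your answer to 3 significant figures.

1/t_eff = 1/t_phys + 1/t_biol = 1/87.4 + 1/235 = 0.015697 per day.
t_eff = 87.4 × 235 / (87.4 + 235) ≈ 63.707 days.
Remaining = 37.4 × (1/2)^(352/63.707) = 37.4 × (1/2)^5.5253 ≈ 0.81205 kBq.

0.812 kBq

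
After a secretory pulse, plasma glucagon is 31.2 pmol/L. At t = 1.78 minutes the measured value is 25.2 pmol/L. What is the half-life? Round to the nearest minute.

6 minutes

A/A₀ = 25.2/31.2 ≈ 0.80769.
n = log₂(1.2381) ≈ 0.30812 half-lives elapsed in 1.78 minutes.
t½ = 1.78/0.30812 ≈ 5.7769 minutes.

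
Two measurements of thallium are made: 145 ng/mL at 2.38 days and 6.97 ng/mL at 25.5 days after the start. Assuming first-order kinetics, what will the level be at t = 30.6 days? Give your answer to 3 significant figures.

3.57 ng/mL

Over Δt = 25.5 − 2.38 = 23.12 days, the level fell by a factor of 145/6.97 ≈ 20.803.
n = log₂(20.803) ≈ 4.3788 half-lives, so t½ = 23.12/4.3788 ≈ 5.28 days.
From t = 25.5 to t = 30.6: 6.97 × (1/2)^((30.6−25.5)/5.28) ≈ 3.5684 ng/mL.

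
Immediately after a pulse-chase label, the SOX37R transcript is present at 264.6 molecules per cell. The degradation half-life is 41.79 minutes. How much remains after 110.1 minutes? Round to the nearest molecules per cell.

43 molecules per cell

Number of half-lives: n = 110.1/41.79 ≈ 2.6346.
Remaining = 264.6 × (1/2)^2.6346 = 264.6 × 0.16103 ≈ 42.608 molecules per cell.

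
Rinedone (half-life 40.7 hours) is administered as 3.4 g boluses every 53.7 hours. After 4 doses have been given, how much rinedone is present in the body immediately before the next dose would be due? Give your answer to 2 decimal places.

2.21 g

The 4 doses were given 214.8, 161.1, 107.4, 53.7 hours ago.
Total = 3.4·(1/2)^(214.8/40.7) + 3.4·(1/2)^(161.1/40.7) + 3.4·(1/2)^(107.4/40.7) + 3.4·(1/2)^(53.7/40.7)
      = 0.08765 + 0.21874 + 0.5459 + 1.3624 ≈ 2.2147 g.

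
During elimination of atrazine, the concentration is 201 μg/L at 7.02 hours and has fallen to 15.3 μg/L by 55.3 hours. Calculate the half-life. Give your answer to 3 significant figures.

Over Δt = 55.3 − 7.02 = 48.28 hours, the level fell by a factor of 201/15.3 ≈ 13.137.
n = log₂(13.137) ≈ 3.7156 half-lives, so t½ = 48.28/3.7156 ≈ 12.994 hours.

13.0 hours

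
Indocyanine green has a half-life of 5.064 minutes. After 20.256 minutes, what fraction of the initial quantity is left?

0.0625

n = 20.256/5.064 ≈ 4 half-lives.
Fraction remaining = (1/2)^4 ≈ 0.0625.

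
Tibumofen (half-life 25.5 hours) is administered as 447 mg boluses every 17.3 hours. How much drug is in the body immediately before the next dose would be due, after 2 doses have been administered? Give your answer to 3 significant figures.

454 mg

The 2 doses were given 34.6, 17.3 hours ago.
Total = 447·(1/2)^(34.6/25.5) + 447·(1/2)^(17.3/25.5)
      = 174.52 + 279.31 ≈ 453.83 mg.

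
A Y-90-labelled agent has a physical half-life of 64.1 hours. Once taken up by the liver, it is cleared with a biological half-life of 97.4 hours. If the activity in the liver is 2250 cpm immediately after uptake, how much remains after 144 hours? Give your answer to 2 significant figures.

1/t_eff = 1/t_phys + 1/t_biol = 1/64.1 + 1/97.4 = 0.025868 per hour.
t_eff = 64.1 × 97.4 / (64.1 + 97.4) ≈ 38.658 hours.
Remaining = 2250 × (1/2)^(144/38.658) = 2250 × (1/2)^3.7249 ≈ 170.16 cpm.

170 cpm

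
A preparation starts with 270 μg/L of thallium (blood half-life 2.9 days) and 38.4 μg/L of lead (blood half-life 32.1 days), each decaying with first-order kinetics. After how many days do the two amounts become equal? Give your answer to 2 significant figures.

9.0 days

Set 270·(1/2)^(t/2.9) = 38.4·(1/2)^(t/32.1).
Taking log₂: log₂(270/38.4) = t·(1/2.9 − 1/32.1).
log₂(7.0312) = 2.8138; 1/2.9 − 1/32.1 = 0.31367.
t = 2.8138 / 0.31367 ≈ 8.9704 days.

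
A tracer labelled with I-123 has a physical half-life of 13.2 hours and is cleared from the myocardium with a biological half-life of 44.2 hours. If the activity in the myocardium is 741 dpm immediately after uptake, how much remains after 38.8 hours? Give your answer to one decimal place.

1/t_eff = 1/t_phys + 1/t_biol = 1/13.2 + 1/44.2 = 0.098382 per hour.
t_eff = 13.2 × 44.2 / (13.2 + 44.2) ≈ 10.164 hours.
Remaining = 741 × (1/2)^(38.8/10.164) = 741 × (1/2)^3.8172 ≈ 52.568 dpm.

52.6 dpm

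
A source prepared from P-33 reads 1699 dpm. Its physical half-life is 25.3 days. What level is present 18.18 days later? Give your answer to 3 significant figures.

1030 dpm

Number of half-lives: n = 18.18/25.3 ≈ 0.71858.
Remaining = 1699 × (1/2)^0.71858 = 1699 × 0.6077 ≈ 1032.5 dpm.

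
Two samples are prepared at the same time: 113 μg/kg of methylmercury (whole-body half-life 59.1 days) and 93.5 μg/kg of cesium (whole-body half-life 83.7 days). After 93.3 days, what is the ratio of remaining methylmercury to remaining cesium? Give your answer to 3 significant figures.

0.876

methylmercury: 113 × (1/2)^(93.3/59.1) = 113 × (1/2)^1.5787 ≈ 37.831 μg/kg.
cesium: 93.5 × (1/2)^(93.3/83.7) = 93.5 × (1/2)^1.1147 ≈ 43.177 μg/kg.
Ratio ≈ 37.831 / 43.177 ≈ 0.87618.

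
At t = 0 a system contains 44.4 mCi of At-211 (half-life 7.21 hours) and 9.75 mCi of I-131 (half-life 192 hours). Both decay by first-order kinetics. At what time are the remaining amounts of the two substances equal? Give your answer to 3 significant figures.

Set 44.4·(1/2)^(t/7.21) = 9.75·(1/2)^(t/192).
Taking log₂: log₂(44.4/9.75) = t·(1/7.21 − 1/192).
log₂(4.5538) = 2.1871; 1/7.21 − 1/192 = 0.13349.
t = 2.1871 / 0.13349 ≈ 16.384 hours.

16.4 hours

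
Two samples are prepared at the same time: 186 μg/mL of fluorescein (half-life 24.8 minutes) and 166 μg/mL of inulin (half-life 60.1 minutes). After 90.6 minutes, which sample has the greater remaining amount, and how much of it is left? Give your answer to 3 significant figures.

fluorescein: 186 × (1/2)^3.6532 ≈ 14.784 μg/mL.
inulin: 166 × (1/2)^1.5075 ≈ 58.386 μg/mL.
Inulin has more remaining, at ≈ 58.386 μg/mL.

inulin, 58.4 μg/mL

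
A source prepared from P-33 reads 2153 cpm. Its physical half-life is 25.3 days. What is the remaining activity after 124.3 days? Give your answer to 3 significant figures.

Number of half-lives: n = 124.3/25.3 ≈ 4.913.
Remaining = 2153 × (1/2)^4.913 = 2153 × 0.033191 ≈ 71.461 cpm.

71.5 cpm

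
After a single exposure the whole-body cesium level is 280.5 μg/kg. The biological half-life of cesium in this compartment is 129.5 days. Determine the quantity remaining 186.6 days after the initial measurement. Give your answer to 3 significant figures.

103 μg/kg

Number of half-lives: n = 186.6/129.5 ≈ 1.4409.
Remaining = 280.5 × (1/2)^1.4409 = 280.5 × 0.36833 ≈ 103.32 μg/kg.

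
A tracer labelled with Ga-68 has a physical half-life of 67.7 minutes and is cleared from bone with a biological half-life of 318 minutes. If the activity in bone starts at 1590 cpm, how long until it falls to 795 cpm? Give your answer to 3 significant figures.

1/t_eff = 1/t_phys + 1/t_biol = 1/67.7 + 1/318 = 0.017916 per minute.
t_eff = 67.7 × 318 / (67.7 + 318) ≈ 55.817 minutes.
n = log₂(1590/795) ≈ 1; t = 1 × 55.817 ≈ 55.817 minutes.

55.8 minutes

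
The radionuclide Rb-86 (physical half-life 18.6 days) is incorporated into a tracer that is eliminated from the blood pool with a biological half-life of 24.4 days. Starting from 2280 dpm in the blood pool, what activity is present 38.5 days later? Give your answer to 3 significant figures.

1/t_eff = 1/t_phys + 1/t_biol = 1/18.6 + 1/24.4 = 0.094747 per day.
t_eff = 18.6 × 24.4 / (18.6 + 24.4) ≈ 10.554 days.
Remaining = 2280 × (1/2)^(38.5/10.554) = 2280 × (1/2)^3.6478 ≈ 181.91 dpm.

182 dpm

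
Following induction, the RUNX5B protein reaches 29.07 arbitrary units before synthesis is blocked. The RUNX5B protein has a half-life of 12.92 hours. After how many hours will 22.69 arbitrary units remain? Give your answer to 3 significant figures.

Fraction remaining = 22.69/29.07 ≈ 0.78053.
n = log₂(29.07/22.69) = ln(1.2812)/ln 2 ≈ 0.35747 half-lives.
t = n × t½ = 0.35747 × 12.92 ≈ 4.6186 hours.

4.62 hours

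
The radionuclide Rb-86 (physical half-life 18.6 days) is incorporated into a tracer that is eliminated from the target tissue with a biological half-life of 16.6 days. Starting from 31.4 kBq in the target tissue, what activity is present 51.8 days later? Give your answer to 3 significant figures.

0.524 kBq

1/t_eff = 1/t_phys + 1/t_biol = 1/18.6 + 1/16.6 = 0.114 per day.
t_eff = 18.6 × 16.6 / (18.6 + 16.6) ≈ 8.7716 days.
Remaining = 31.4 × (1/2)^(51.8/8.7716) = 31.4 × (1/2)^5.9054 ≈ 0.52386 kBq.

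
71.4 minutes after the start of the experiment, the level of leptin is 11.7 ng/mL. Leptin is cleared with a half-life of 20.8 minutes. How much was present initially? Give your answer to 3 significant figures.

Number of half-lives elapsed: n = 71.4/20.8 ≈ 3.4327.
A₀ = A × 2^n = 11.7 × 2^3.4327 = 11.7 × 10.798 ≈ 126.34 ng/mL.

126 ng/mL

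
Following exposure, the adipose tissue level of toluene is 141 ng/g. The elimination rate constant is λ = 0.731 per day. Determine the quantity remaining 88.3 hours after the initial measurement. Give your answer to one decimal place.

9.6 ng/g

t½ = ln 2 / λ = 0.69315 / 0.731 ≈ 0.94822 days.
Convert the elapsed time: 88.3 hours = 3.67917 days.
Number of half-lives: n = 3.67917/0.94822 ≈ 3.8801.
Remaining = 141 × (1/2)^3.8801 = 141 × 0.067917 ≈ 9.5763 ng/g.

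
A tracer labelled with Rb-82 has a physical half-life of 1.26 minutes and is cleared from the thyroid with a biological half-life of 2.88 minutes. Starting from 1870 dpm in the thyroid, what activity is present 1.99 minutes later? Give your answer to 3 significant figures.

388 dpm

1/t_eff = 1/t_phys + 1/t_biol = 1/1.26 + 1/2.88 = 1.1409 per minute.
t_eff = 1.26 × 2.88 / (1.26 + 2.88) ≈ 0.87652 minutes.
Remaining = 1870 × (1/2)^(1.99/0.87652) = 1870 × (1/2)^2.2703 ≈ 387.62 dpm.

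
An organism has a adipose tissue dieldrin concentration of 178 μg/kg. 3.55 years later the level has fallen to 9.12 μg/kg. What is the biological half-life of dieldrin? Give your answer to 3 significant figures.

A/A₀ = 9.12/178 ≈ 0.051236.
n = log₂(19.518) ≈ 4.2867 half-lives elapsed in 3.55 years.
t½ = 3.55/4.2867 ≈ 0.82814 years.

0.828 years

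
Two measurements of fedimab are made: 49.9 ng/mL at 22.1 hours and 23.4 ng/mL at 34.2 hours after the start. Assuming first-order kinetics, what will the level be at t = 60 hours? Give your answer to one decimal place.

4.7 ng/mL

Over Δt = 34.2 − 22.1 = 12.1 hours, the level fell by a factor of 49.9/23.4 ≈ 2.1325.
n = log₂(2.1325) ≈ 1.0925 half-lives, so t½ = 12.1/1.0925 ≈ 11.075 hours.
From t = 34.2 to t = 60: 23.4 × (1/2)^((60−34.2)/11.075) ≈ 4.6554 ng/mL.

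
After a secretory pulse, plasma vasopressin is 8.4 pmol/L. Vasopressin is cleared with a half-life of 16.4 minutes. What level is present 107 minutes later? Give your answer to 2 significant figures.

Number of half-lives: n = 107/16.4 ≈ 6.5244.
Remaining = 8.4 × (1/2)^6.5244 = 8.4 × 0.010863 ≈ 0.091252 pmol/L.

0.091 pmol/L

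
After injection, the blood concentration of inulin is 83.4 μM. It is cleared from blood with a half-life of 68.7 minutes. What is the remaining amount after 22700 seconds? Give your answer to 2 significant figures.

Convert the elapsed time: 22700 seconds = 378.333 minutes.
Number of half-lives: n = 378.333/68.7 ≈ 5.507.
Remaining = 83.4 × (1/2)^5.507 = 83.4 × 0.02199 ≈ 1.8339 μM.

1.8 μM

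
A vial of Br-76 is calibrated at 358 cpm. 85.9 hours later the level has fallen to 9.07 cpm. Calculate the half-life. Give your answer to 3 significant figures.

A/A₀ = 9.07/358 ≈ 0.025335.
n = log₂(39.471) ≈ 5.3027 half-lives elapsed in 85.9 hours.
t½ = 85.9/5.3027 ≈ 16.199 hours.

16.2 hours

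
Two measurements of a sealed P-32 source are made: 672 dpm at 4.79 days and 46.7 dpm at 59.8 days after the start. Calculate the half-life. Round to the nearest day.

14 days

Over Δt = 59.8 − 4.79 = 55.01 days, the level fell by a factor of 672/46.7 ≈ 14.39.
n = log₂(14.39) ≈ 3.847 half-lives, so t½ = 55.01/3.847 ≈ 14.3 days.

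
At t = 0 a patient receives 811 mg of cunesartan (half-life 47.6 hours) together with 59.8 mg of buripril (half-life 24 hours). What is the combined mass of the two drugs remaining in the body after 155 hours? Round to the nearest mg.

86 mg

cunesartan: 811 × (1/2)^(155/47.6) = 811 × (1/2)^3.2563 ≈ 84.874 mg.
buripril: 59.8 × (1/2)^(155/24) = 59.8 × (1/2)^6.4583 ≈ 0.68006 mg.
Total = 84.874 + 0.68006 ≈ 85.554 mg.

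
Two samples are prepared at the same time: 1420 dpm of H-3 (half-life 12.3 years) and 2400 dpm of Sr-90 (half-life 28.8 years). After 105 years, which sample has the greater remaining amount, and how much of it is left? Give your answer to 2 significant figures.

Sr-90, 190 dpm

H-3: 1420 × (1/2)^8.5366 ≈ 3.824 dpm.
Sr-90: 2400 × (1/2)^3.6458 ≈ 191.74 dpm.
Sr-90 has more remaining, at ≈ 191.74 dpm.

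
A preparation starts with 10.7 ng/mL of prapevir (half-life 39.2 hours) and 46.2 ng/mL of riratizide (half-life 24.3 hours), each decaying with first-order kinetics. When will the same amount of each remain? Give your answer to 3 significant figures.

Set 10.7·(1/2)^(t/39.2) = 46.2·(1/2)^(t/24.3).
Taking log₂: log₂(10.7/46.2) = t·(1/39.2 − 1/24.3).
log₂(0.2316) = -2.1103; 1/39.2 − 1/24.3 = -0.015642.
t = -2.1103 / -0.015642 ≈ 134.91 hours.

135 hours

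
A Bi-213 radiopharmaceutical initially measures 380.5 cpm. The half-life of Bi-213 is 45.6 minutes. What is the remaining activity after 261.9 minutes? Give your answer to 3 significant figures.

Number of half-lives: n = 261.9/45.6 ≈ 5.7434.
Remaining = 380.5 × (1/2)^5.7434 = 380.5 × 0.018666 ≈ 7.1025 cpm.

7.10 cpm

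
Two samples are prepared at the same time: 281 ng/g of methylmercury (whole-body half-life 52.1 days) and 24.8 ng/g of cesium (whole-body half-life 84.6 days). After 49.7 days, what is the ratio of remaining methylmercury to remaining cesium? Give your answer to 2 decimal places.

8.79

methylmercury: 281 × (1/2)^(49.7/52.1) = 281 × (1/2)^0.95393 ≈ 145.06 ng/g.
cesium: 24.8 × (1/2)^(49.7/84.6) = 24.8 × (1/2)^0.58747 ≈ 16.505 ng/g.
Ratio ≈ 145.06 / 16.505 ≈ 8.789.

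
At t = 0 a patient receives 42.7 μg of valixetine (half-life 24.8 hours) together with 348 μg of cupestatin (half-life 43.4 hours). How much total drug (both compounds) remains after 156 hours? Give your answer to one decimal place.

valixetine: 42.7 × (1/2)^(156/24.8) = 42.7 × (1/2)^6.2903 ≈ 0.54557 μg.
cupestatin: 348 × (1/2)^(156/43.4) = 348 × (1/2)^3.5945 ≈ 28.81 μg.
Total = 0.54557 + 28.81 ≈ 29.355 μg.

29.4 μg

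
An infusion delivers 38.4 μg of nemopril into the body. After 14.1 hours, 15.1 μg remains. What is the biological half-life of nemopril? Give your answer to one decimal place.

10.5 hours

A/A₀ = 15.1/38.4 ≈ 0.39323.
n = log₂(2.543) ≈ 1.3466 half-lives elapsed in 14.1 hours.
t½ = 14.1/1.3466 ≈ 10.471 hours.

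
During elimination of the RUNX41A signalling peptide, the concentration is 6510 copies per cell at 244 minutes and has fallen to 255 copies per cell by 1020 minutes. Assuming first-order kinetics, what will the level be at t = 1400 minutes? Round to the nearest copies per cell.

52 copies per cell

Over Δt = 1020 − 244 = 776 minutes, the level fell by a factor of 6510/255 ≈ 25.529.
n = log₂(25.529) ≈ 4.6741 half-lives, so t½ = 776/4.6741 ≈ 166.02 minutes.
From t = 1020 to t = 1400: 255 × (1/2)^((1400−1020)/166.02) ≈ 52.183 copies per cell.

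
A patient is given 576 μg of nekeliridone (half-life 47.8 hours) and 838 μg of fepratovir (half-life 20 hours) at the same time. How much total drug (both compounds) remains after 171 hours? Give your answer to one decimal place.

50.5 μg

nekeliridone: 576 × (1/2)^(171/47.8) = 576 × (1/2)^3.5774 ≈ 48.252 μg.
fepratovir: 838 × (1/2)^(171/20) = 838 × (1/2)^8.55 ≈ 2.2358 μg.
Total = 48.252 + 2.2358 ≈ 50.488 μg.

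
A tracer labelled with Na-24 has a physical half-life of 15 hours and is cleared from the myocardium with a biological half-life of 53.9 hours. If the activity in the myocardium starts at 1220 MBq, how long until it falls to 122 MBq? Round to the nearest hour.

39 hours

1/t_eff = 1/t_phys + 1/t_biol = 1/15 + 1/53.9 = 0.08522 per hour.
t_eff = 15 × 53.9 / (15 + 53.9) ≈ 11.734 hours.
n = log₂(1220/122) ≈ 3.3219; t = 3.3219 × 11.734 ≈ 38.981 hours.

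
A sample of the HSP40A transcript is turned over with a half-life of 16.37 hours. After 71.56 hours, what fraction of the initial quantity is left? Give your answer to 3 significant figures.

n = 71.56/16.37 ≈ 4.3714 half-lives.
Fraction remaining = (1/2)^4.3714 ≈ 0.048314.

0.0483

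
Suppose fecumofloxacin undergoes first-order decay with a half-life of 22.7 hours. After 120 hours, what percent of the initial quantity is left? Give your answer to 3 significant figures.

n = 120/22.7 ≈ 5.2863 half-lives.
Fraction remaining = (1/2)^5.2863 ≈ 0.025624, i.e. 2.5624%.

2.56%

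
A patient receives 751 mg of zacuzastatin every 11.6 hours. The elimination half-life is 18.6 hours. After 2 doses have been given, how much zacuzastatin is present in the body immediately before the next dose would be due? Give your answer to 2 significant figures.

The 2 doses were given 23.2, 11.6 hours ago.
Total = 751·(1/2)^(23.2/18.6) + 751·(1/2)^(11.6/18.6)
      = 316.35 + 487.42 ≈ 803.76 mg.

800 mg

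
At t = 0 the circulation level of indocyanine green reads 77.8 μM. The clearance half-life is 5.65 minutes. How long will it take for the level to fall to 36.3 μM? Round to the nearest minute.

6 minutes

Fraction remaining = 36.3/77.8 ≈ 0.46658.
n = log₂(77.8/36.3) = ln(2.1433)/ln 2 ≈ 1.0998 half-lives.
t = n × t½ = 1.0998 × 5.65 ≈ 6.2139 minutes.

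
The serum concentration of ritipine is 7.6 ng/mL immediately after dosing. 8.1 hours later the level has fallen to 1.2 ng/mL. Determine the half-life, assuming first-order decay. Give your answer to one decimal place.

3.0 hours

A/A₀ = 1.2/7.6 ≈ 0.15789.
n = log₂(6.3333) ≈ 2.663 half-lives elapsed in 8.1 hours.
t½ = 8.1/2.663 ≈ 3.0417 hours.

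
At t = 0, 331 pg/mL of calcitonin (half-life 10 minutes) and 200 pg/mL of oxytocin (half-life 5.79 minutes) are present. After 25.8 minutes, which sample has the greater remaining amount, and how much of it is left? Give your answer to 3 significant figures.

calcitonin, 55.4 pg/mL

calcitonin: 331 × (1/2)^2.58 ≈ 55.357 pg/mL.
oxytocin: 200 × (1/2)^4.456 ≈ 9.1128 pg/mL.
Calcitonin has more remaining, at ≈ 55.357 pg/mL.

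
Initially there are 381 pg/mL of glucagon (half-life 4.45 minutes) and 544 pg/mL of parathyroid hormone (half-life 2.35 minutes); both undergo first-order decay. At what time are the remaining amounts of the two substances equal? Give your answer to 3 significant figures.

2.56 minutes

Set 381·(1/2)^(t/4.45) = 544·(1/2)^(t/2.35).
Taking log₂: log₂(381/544) = t·(1/4.45 − 1/2.35).
log₂(0.70037) = -0.51382; 1/4.45 − 1/2.35 = -0.20081.
t = -0.51382 / -0.20081 ≈ 2.5587 minutes.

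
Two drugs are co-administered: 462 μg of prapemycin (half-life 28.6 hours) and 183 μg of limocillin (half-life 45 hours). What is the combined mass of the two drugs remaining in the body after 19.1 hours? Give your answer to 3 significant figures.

prapemycin: 462 × (1/2)^(19.1/28.6) = 462 × (1/2)^0.66783 ≈ 290.81 μg.
limocillin: 183 × (1/2)^(19.1/45) = 183 × (1/2)^0.42444 ≈ 136.36 μg.
Total = 290.81 + 136.36 ≈ 427.16 μg.

427 μg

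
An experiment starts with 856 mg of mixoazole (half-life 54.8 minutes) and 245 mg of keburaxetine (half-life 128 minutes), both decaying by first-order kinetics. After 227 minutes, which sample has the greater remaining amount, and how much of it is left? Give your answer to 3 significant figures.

mixoazole: 856 × (1/2)^4.1423 ≈ 48.474 mg.
keburaxetine: 245 × (1/2)^1.7734 ≈ 71.665 mg.
Keburaxetine has more remaining, at ≈ 71.665 mg.

keburaxetine, 71.7 mg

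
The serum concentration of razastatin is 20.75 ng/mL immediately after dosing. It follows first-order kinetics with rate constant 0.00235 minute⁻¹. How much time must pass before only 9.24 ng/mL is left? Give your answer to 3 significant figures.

344 minutes

t½ = ln 2 / λ = 0.69315 / 0.00235 ≈ 294.96 minutes.
Fraction remaining = 9.24/20.75 ≈ 0.4453.
n = log₂(20.75/9.24) = ln(2.2457)/ln 2 ≈ 1.1671 half-lives.
t = n × t½ = 1.1671 × 294.96 ≈ 344.26 minutes.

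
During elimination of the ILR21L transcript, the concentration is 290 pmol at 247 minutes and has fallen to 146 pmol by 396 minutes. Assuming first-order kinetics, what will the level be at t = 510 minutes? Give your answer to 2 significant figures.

86 pmol

Over Δt = 396 − 247 = 149 minutes, the level fell by a factor of 290/146 ≈ 1.9863.
n = log₂(1.9863) ≈ 0.99008 half-lives, so t½ = 149/0.99008 ≈ 150.49 minutes.
From t = 396 to t = 510: 146 × (1/2)^((510−396)/150.49) ≈ 86.361 pmol.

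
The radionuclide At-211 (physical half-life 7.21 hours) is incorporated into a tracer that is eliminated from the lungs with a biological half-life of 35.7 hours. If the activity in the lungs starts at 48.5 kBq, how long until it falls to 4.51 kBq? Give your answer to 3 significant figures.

20.6 hours

1/t_eff = 1/t_phys + 1/t_biol = 1/7.21 + 1/35.7 = 0.16671 per hour.
t_eff = 7.21 × 35.7 / (7.21 + 35.7) ≈ 5.9985 hours.
n = log₂(48.5/4.51) ≈ 3.4268; t = 3.4268 × 5.9985 ≈ 20.556 hours.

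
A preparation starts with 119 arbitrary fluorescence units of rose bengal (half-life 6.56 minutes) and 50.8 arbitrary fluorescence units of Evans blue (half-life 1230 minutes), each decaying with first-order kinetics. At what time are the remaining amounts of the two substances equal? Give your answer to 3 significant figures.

8.10 minutes

Set 119·(1/2)^(t/6.56) = 50.8·(1/2)^(t/1230).
Taking log₂: log₂(119/50.8) = t·(1/6.56 − 1/1230).
log₂(2.3425) = 1.2281; 1/6.56 − 1/1230 = 0.15163.
t = 1.2281 / 0.15163 ≈ 8.0993 minutes.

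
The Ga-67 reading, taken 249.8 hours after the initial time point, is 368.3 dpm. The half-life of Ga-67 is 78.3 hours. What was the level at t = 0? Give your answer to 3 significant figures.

3360 dpm

Number of half-lives elapsed: n = 249.8/78.3 ≈ 3.1903.
A₀ = A × 2^n = 368.3 × 2^3.1903 = 368.3 × 9.128 ≈ 3361.8 dpm.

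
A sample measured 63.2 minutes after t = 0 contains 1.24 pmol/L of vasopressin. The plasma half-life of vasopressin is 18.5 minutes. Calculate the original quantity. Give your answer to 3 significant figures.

Number of half-lives elapsed: n = 63.2/18.5 ≈ 3.4162.
A₀ = A × 2^n = 1.24 × 2^3.4162 = 1.24 × 10.675 ≈ 13.237 pmol/L.

13.2 pmol/L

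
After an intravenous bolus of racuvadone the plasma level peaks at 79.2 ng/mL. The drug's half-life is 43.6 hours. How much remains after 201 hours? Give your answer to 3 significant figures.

3.24 ng/mL

Number of half-lives: n = 201/43.6 ≈ 4.6101.
Remaining = 79.2 × (1/2)^4.6101 = 79.2 × 0.040947 ≈ 3.243 ng/mL.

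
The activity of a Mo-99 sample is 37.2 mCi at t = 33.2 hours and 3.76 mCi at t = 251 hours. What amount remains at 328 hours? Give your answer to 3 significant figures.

Over Δt = 251 − 33.2 = 217.8 hours, the level fell by a factor of 37.2/3.76 ≈ 9.8936.
n = log₂(9.8936) ≈ 3.3065 half-lives, so t½ = 217.8/3.3065 ≈ 65.87 hours.
From t = 251 to t = 328: 3.76 × (1/2)^((328−251)/65.87) ≈ 1.6722 mCi.

1.67 mCi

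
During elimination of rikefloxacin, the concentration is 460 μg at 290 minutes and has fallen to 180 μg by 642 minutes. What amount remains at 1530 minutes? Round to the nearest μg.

Over Δt = 642 − 290 = 352 minutes, the level fell by a factor of 460/180 ≈ 2.5556.
n = log₂(2.5556) ≈ 1.3536 half-lives, so t½ = 352/1.3536 ≈ 260.04 minutes.
From t = 642 to t = 1530: 180 × (1/2)^((1530−642)/260.04) ≈ 16.877 μg.

17 μg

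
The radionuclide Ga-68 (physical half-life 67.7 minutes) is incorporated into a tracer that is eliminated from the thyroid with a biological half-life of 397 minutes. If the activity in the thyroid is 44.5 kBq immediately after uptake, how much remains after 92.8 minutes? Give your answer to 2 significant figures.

15 kBq

1/t_eff = 1/t_phys + 1/t_biol = 1/67.7 + 1/397 = 0.01729 per minute.
t_eff = 67.7 × 397 / (67.7 + 397) ≈ 57.837 minutes.
Remaining = 44.5 × (1/2)^(92.8/57.837) = 44.5 × (1/2)^1.6045 ≈ 14.634 kBq.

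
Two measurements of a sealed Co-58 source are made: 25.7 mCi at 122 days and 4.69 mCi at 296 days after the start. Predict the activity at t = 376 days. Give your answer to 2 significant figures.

Over Δt = 296 − 122 = 174 days, the level fell by a factor of 25.7/4.69 ≈ 5.4797.
n = log₂(5.4797) ≈ 2.4541 half-lives, so t½ = 174/2.4541 ≈ 70.902 days.
From t = 296 to t = 376: 4.69 × (1/2)^((376−296)/70.902) ≈ 2.1454 mCi.

2.1 mCi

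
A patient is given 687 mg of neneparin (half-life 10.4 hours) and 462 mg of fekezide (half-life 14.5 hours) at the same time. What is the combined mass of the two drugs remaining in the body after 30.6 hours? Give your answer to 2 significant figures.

200 mg

neneparin: 687 × (1/2)^(30.6/10.4) = 687 × (1/2)^2.9423 ≈ 89.379 mg.
fekezide: 462 × (1/2)^(30.6/14.5) = 462 × (1/2)^2.1103 ≈ 107 mg.
Total = 89.379 + 107 ≈ 196.37 mg.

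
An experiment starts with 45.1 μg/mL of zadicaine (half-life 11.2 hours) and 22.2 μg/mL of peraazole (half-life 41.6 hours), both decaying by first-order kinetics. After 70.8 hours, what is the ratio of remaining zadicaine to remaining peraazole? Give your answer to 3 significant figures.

zadicaine: 45.1 × (1/2)^(70.8/11.2) = 45.1 × (1/2)^6.3214 ≈ 0.56395 μg/mL.
peraazole: 22.2 × (1/2)^(70.8/41.6) = 22.2 × (1/2)^1.7019 ≈ 6.8237 μg/mL.
Ratio ≈ 0.56395 / 6.8237 ≈ 0.082644.

0.0826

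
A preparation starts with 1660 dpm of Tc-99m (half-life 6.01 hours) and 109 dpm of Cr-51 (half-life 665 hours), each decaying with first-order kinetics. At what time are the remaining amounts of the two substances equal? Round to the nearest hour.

Set 1660·(1/2)^(t/6.01) = 109·(1/2)^(t/665).
Taking log₂: log₂(1660/109) = t·(1/6.01 − 1/665).
log₂(15.229) = 3.9288; 1/6.01 − 1/665 = 0.16489.
t = 3.9288 / 0.16489 ≈ 23.827 hours.

24 hours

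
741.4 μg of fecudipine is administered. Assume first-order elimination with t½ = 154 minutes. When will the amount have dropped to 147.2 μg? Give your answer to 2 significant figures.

360 minutes

Fraction remaining = 147.2/741.4 ≈ 0.19854.
n = log₂(741.4/147.2) = ln(5.0367)/ln 2 ≈ 2.3325 half-lives.
t = n × t½ = 2.3325 × 154 ≈ 359.2 minutes.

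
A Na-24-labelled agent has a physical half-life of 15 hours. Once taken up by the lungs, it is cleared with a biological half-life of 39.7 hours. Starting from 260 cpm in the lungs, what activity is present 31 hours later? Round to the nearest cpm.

1/t_eff = 1/t_phys + 1/t_biol = 1/15 + 1/39.7 = 0.091856 per hour.
t_eff = 15 × 39.7 / (15 + 39.7) ≈ 10.887 hours.
Remaining = 260 × (1/2)^(31/10.887) = 260 × (1/2)^2.8475 ≈ 36.123 cpm.

36 cpm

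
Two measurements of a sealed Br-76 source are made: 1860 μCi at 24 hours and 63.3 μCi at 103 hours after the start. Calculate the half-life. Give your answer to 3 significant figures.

Over Δt = 103 − 24 = 79 hours, the level fell by a factor of 1860/63.3 ≈ 29.384.
n = log₂(29.384) ≈ 4.877 half-lives, so t½ = 79/4.877 ≈ 16.199 hours.

16.2 hours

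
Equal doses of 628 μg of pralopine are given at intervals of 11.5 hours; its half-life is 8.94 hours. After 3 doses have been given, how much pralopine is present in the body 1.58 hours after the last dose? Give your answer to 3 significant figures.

The 3 doses were given 24.58, 13.08, 1.58 hours ago.
Total = 628·(1/2)^(24.58/8.94) + 628·(1/2)^(13.08/8.94) + 628·(1/2)^(1.58/8.94)
      = 93.389 + 227.79 + 555.59 ≈ 876.77 μg.

877 μg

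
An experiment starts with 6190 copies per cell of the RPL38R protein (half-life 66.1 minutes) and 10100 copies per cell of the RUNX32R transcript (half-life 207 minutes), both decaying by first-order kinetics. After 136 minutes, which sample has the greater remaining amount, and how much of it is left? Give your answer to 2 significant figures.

RPL38R protein: 6190 × (1/2)^2.0575 ≈ 1487 copies per cell.
RUNX32R transcript: 10100 × (1/2)^0.657 ≈ 6405.4 copies per cell.
RUNX32R transcript has more remaining, at ≈ 6405.4 copies per cell.

RUNX32R transcript, 6400 copies per cell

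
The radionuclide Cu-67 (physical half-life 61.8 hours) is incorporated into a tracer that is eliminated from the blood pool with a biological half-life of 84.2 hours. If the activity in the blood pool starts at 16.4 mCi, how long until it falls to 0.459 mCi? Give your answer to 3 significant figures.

1/t_eff = 1/t_phys + 1/t_biol = 1/61.8 + 1/84.2 = 0.028058 per hour.
t_eff = 61.8 × 84.2 / (61.8 + 84.2) ≈ 35.641 hours.
n = log₂(16.4/0.459) ≈ 5.1591; t = 5.1591 × 35.641 ≈ 183.87 hours.

184 hours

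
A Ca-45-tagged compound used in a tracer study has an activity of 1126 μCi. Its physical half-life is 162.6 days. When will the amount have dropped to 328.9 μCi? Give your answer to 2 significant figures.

290 days

Fraction remaining = 328.9/1126 ≈ 0.2921.
n = log₂(1126/328.9) = ln(3.4235)/ln 2 ≈ 1.7755 half-lives.
t = n × t½ = 1.7755 × 162.6 ≈ 288.69 days.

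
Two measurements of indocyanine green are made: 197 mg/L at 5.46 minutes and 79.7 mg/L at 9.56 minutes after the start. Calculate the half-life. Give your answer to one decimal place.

3.1 minutes

Over Δt = 9.56 − 5.46 = 4.1 minutes, the level fell by a factor of 197/79.7 ≈ 2.4718.
n = log₂(2.4718) ≈ 1.3055 half-lives, so t½ = 4.1/1.3055 ≈ 3.1405 minutes.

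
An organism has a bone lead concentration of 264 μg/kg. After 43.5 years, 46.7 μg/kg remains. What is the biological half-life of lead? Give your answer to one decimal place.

17.4 years

A/A₀ = 46.7/264 ≈ 0.17689.
n = log₂(5.6531) ≈ 2.499 half-lives elapsed in 43.5 years.
t½ = 43.5/2.499 ≈ 17.407 years.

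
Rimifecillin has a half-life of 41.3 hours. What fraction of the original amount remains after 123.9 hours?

n = 123.9/41.3 ≈ 3 half-lives.
Fraction remaining = (1/2)^3 ≈ 0.125.

0.125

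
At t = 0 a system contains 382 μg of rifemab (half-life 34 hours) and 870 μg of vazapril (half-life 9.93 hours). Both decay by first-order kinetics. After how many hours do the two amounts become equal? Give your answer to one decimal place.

16.7 hours

Set 382·(1/2)^(t/34) = 870·(1/2)^(t/9.93).
Taking log₂: log₂(382/870) = t·(1/34 − 1/9.93).
log₂(0.43908) = -1.1874; 1/34 − 1/9.93 = -0.071293.
t = -1.1874 / -0.071293 ≈ 16.656 hours.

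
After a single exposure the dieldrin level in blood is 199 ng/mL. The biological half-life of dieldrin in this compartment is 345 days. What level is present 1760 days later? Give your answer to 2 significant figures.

Number of half-lives: n = 1760/345 ≈ 5.1014.
Remaining = 199 × (1/2)^5.1014 = 199 × 0.029128 ≈ 5.7965 ng/mL.

5.8 ng/mL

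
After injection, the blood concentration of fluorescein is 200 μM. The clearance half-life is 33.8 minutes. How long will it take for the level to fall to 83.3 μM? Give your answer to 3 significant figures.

42.7 minutes

Fraction remaining = 83.3/200 ≈ 0.4165.
n = log₂(200/83.3) = ln(2.401)/ln 2 ≈ 1.2636 half-lives.
t = n × t½ = 1.2636 × 33.8 ≈ 42.71 minutes.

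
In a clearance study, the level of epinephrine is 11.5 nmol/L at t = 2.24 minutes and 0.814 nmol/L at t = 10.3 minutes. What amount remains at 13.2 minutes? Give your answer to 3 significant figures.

0.314 nmol/L

Over Δt = 10.3 − 2.24 = 8.06 minutes, the level fell by a factor of 11.5/0.814 ≈ 14.128.
n = log₂(14.128) ≈ 3.8205 half-lives, so t½ = 8.06/3.8205 ≈ 2.1097 minutes.
From t = 10.3 to t = 13.2: 0.814 × (1/2)^((13.2−10.3)/2.1097) ≈ 0.31393 nmol/L.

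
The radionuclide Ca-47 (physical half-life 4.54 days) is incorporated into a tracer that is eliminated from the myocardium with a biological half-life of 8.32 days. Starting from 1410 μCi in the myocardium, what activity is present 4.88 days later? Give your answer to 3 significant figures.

446 μCi

1/t_eff = 1/t_phys + 1/t_biol = 1/4.54 + 1/8.32 = 0.34046 per day.
t_eff = 4.54 × 8.32 / (4.54 + 8.32) ≈ 2.9372 days.
Remaining = 1410 × (1/2)^(4.88/2.9372) = 1410 × (1/2)^1.6614 ≈ 445.74 μCi.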